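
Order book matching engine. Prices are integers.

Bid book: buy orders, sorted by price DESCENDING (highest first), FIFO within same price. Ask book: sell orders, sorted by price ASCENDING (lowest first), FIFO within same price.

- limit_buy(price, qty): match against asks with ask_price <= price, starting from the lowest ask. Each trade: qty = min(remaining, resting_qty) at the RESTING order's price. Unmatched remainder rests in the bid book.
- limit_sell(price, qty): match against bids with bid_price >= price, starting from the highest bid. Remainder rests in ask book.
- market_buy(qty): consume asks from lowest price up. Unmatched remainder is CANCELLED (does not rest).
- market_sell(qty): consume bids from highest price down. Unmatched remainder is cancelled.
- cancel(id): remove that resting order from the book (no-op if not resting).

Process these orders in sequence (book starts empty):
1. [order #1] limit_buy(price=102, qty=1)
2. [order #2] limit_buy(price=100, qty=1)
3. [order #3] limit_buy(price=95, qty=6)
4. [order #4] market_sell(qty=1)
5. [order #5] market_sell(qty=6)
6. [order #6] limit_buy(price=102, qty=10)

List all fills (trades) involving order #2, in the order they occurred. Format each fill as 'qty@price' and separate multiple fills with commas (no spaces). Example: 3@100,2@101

After op 1 [order #1] limit_buy(price=102, qty=1): fills=none; bids=[#1:1@102] asks=[-]
After op 2 [order #2] limit_buy(price=100, qty=1): fills=none; bids=[#1:1@102 #2:1@100] asks=[-]
After op 3 [order #3] limit_buy(price=95, qty=6): fills=none; bids=[#1:1@102 #2:1@100 #3:6@95] asks=[-]
After op 4 [order #4] market_sell(qty=1): fills=#1x#4:1@102; bids=[#2:1@100 #3:6@95] asks=[-]
After op 5 [order #5] market_sell(qty=6): fills=#2x#5:1@100 #3x#5:5@95; bids=[#3:1@95] asks=[-]
After op 6 [order #6] limit_buy(price=102, qty=10): fills=none; bids=[#6:10@102 #3:1@95] asks=[-]

Answer: 1@100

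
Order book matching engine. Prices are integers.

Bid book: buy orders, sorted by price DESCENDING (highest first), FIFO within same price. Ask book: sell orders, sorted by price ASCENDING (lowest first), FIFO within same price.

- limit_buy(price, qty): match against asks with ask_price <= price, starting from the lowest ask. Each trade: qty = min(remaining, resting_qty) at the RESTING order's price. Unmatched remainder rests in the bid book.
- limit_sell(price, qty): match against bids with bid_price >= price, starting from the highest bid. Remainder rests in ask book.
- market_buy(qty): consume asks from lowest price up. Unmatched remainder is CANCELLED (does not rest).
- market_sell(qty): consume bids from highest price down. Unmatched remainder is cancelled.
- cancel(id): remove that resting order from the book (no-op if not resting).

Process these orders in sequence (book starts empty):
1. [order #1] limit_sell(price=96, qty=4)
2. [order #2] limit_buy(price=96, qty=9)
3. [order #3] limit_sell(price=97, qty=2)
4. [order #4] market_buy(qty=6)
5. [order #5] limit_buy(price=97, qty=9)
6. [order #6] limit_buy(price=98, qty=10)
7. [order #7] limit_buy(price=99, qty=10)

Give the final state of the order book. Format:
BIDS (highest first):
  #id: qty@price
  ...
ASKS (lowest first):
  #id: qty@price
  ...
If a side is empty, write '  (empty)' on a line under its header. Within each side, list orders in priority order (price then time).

After op 1 [order #1] limit_sell(price=96, qty=4): fills=none; bids=[-] asks=[#1:4@96]
After op 2 [order #2] limit_buy(price=96, qty=9): fills=#2x#1:4@96; bids=[#2:5@96] asks=[-]
After op 3 [order #3] limit_sell(price=97, qty=2): fills=none; bids=[#2:5@96] asks=[#3:2@97]
After op 4 [order #4] market_buy(qty=6): fills=#4x#3:2@97; bids=[#2:5@96] asks=[-]
After op 5 [order #5] limit_buy(price=97, qty=9): fills=none; bids=[#5:9@97 #2:5@96] asks=[-]
After op 6 [order #6] limit_buy(price=98, qty=10): fills=none; bids=[#6:10@98 #5:9@97 #2:5@96] asks=[-]
After op 7 [order #7] limit_buy(price=99, qty=10): fills=none; bids=[#7:10@99 #6:10@98 #5:9@97 #2:5@96] asks=[-]

Answer: BIDS (highest first):
  #7: 10@99
  #6: 10@98
  #5: 9@97
  #2: 5@96
ASKS (lowest first):
  (empty)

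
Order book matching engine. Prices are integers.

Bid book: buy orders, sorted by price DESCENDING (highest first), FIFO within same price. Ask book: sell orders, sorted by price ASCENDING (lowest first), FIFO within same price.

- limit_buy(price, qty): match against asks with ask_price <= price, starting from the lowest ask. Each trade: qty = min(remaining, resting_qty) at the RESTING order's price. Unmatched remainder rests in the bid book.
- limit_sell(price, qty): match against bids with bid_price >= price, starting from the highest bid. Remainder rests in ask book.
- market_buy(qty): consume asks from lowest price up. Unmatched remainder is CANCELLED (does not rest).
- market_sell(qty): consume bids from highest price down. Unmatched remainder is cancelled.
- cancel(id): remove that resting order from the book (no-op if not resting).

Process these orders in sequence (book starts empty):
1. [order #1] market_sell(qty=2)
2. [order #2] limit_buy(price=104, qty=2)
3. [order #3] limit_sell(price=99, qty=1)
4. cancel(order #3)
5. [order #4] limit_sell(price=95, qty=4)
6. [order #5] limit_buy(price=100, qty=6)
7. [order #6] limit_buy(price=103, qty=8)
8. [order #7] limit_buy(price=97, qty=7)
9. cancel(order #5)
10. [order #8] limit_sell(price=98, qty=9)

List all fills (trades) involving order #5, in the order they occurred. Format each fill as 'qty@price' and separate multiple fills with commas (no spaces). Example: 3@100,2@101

After op 1 [order #1] market_sell(qty=2): fills=none; bids=[-] asks=[-]
After op 2 [order #2] limit_buy(price=104, qty=2): fills=none; bids=[#2:2@104] asks=[-]
After op 3 [order #3] limit_sell(price=99, qty=1): fills=#2x#3:1@104; bids=[#2:1@104] asks=[-]
After op 4 cancel(order #3): fills=none; bids=[#2:1@104] asks=[-]
After op 5 [order #4] limit_sell(price=95, qty=4): fills=#2x#4:1@104; bids=[-] asks=[#4:3@95]
After op 6 [order #5] limit_buy(price=100, qty=6): fills=#5x#4:3@95; bids=[#5:3@100] asks=[-]
After op 7 [order #6] limit_buy(price=103, qty=8): fills=none; bids=[#6:8@103 #5:3@100] asks=[-]
After op 8 [order #7] limit_buy(price=97, qty=7): fills=none; bids=[#6:8@103 #5:3@100 #7:7@97] asks=[-]
After op 9 cancel(order #5): fills=none; bids=[#6:8@103 #7:7@97] asks=[-]
After op 10 [order #8] limit_sell(price=98, qty=9): fills=#6x#8:8@103; bids=[#7:7@97] asks=[#8:1@98]

Answer: 3@95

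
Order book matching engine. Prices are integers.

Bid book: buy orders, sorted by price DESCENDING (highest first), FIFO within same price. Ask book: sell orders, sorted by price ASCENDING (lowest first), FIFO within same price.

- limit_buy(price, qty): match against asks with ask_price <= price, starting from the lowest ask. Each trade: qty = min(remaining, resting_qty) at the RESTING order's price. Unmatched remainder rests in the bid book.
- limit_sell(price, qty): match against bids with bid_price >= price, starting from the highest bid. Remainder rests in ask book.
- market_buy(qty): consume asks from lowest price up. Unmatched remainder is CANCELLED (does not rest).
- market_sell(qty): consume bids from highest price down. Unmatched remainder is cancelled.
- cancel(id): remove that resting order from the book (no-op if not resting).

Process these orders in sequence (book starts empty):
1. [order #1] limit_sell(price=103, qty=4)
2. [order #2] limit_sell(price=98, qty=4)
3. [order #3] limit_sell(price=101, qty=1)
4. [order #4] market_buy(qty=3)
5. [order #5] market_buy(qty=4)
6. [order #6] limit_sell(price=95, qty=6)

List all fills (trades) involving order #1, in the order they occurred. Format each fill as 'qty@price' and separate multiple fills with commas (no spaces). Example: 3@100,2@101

Answer: 2@103

Derivation:
After op 1 [order #1] limit_sell(price=103, qty=4): fills=none; bids=[-] asks=[#1:4@103]
After op 2 [order #2] limit_sell(price=98, qty=4): fills=none; bids=[-] asks=[#2:4@98 #1:4@103]
After op 3 [order #3] limit_sell(price=101, qty=1): fills=none; bids=[-] asks=[#2:4@98 #3:1@101 #1:4@103]
After op 4 [order #4] market_buy(qty=3): fills=#4x#2:3@98; bids=[-] asks=[#2:1@98 #3:1@101 #1:4@103]
After op 5 [order #5] market_buy(qty=4): fills=#5x#2:1@98 #5x#3:1@101 #5x#1:2@103; bids=[-] asks=[#1:2@103]
After op 6 [order #6] limit_sell(price=95, qty=6): fills=none; bids=[-] asks=[#6:6@95 #1:2@103]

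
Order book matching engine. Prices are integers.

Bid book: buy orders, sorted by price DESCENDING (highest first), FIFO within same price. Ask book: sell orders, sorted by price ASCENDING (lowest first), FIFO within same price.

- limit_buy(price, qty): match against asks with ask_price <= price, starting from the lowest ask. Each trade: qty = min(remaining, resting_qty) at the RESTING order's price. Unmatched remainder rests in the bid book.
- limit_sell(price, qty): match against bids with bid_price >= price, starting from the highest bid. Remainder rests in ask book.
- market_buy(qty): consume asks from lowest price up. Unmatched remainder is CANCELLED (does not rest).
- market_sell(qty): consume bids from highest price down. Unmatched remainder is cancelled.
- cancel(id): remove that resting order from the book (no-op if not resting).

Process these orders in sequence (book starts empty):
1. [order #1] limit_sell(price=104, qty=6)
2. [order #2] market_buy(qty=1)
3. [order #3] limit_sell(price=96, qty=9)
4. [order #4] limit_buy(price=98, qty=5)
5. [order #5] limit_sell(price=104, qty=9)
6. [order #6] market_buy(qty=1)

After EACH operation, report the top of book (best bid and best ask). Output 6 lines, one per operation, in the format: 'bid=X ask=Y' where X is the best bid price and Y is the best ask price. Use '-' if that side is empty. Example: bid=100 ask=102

Answer: bid=- ask=104
bid=- ask=104
bid=- ask=96
bid=- ask=96
bid=- ask=96
bid=- ask=96

Derivation:
After op 1 [order #1] limit_sell(price=104, qty=6): fills=none; bids=[-] asks=[#1:6@104]
After op 2 [order #2] market_buy(qty=1): fills=#2x#1:1@104; bids=[-] asks=[#1:5@104]
After op 3 [order #3] limit_sell(price=96, qty=9): fills=none; bids=[-] asks=[#3:9@96 #1:5@104]
After op 4 [order #4] limit_buy(price=98, qty=5): fills=#4x#3:5@96; bids=[-] asks=[#3:4@96 #1:5@104]
After op 5 [order #5] limit_sell(price=104, qty=9): fills=none; bids=[-] asks=[#3:4@96 #1:5@104 #5:9@104]
After op 6 [order #6] market_buy(qty=1): fills=#6x#3:1@96; bids=[-] asks=[#3:3@96 #1:5@104 #5:9@104]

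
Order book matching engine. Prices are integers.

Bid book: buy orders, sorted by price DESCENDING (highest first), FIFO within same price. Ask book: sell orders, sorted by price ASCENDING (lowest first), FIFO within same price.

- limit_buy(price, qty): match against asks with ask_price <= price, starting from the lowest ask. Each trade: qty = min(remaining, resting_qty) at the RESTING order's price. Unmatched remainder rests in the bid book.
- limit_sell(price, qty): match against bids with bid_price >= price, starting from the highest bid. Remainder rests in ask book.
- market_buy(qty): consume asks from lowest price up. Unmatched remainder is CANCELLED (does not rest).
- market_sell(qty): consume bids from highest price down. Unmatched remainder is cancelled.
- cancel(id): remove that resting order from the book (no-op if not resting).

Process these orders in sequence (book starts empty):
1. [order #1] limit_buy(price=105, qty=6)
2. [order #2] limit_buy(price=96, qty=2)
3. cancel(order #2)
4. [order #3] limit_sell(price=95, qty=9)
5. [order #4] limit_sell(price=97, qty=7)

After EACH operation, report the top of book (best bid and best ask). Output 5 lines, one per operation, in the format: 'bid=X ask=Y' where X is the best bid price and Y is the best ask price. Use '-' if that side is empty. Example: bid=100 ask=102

After op 1 [order #1] limit_buy(price=105, qty=6): fills=none; bids=[#1:6@105] asks=[-]
After op 2 [order #2] limit_buy(price=96, qty=2): fills=none; bids=[#1:6@105 #2:2@96] asks=[-]
After op 3 cancel(order #2): fills=none; bids=[#1:6@105] asks=[-]
After op 4 [order #3] limit_sell(price=95, qty=9): fills=#1x#3:6@105; bids=[-] asks=[#3:3@95]
After op 5 [order #4] limit_sell(price=97, qty=7): fills=none; bids=[-] asks=[#3:3@95 #4:7@97]

Answer: bid=105 ask=-
bid=105 ask=-
bid=105 ask=-
bid=- ask=95
bid=- ask=95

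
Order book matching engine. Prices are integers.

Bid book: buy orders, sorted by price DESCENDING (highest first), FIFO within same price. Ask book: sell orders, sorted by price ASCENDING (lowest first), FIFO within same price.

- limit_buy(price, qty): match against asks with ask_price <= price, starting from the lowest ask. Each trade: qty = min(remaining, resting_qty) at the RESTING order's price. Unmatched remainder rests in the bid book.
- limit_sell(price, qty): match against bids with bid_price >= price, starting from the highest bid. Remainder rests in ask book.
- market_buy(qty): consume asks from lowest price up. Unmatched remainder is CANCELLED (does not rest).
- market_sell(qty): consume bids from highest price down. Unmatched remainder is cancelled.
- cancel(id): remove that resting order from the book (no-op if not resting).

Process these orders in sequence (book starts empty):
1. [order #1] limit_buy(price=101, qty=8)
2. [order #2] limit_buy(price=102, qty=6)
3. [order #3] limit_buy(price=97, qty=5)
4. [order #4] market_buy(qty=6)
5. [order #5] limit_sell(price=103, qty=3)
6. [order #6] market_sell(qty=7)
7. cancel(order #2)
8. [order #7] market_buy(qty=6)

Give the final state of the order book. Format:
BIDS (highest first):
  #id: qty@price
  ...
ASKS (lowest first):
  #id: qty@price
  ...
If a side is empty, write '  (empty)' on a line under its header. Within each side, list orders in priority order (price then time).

Answer: BIDS (highest first):
  #1: 7@101
  #3: 5@97
ASKS (lowest first):
  (empty)

Derivation:
After op 1 [order #1] limit_buy(price=101, qty=8): fills=none; bids=[#1:8@101] asks=[-]
After op 2 [order #2] limit_buy(price=102, qty=6): fills=none; bids=[#2:6@102 #1:8@101] asks=[-]
After op 3 [order #3] limit_buy(price=97, qty=5): fills=none; bids=[#2:6@102 #1:8@101 #3:5@97] asks=[-]
After op 4 [order #4] market_buy(qty=6): fills=none; bids=[#2:6@102 #1:8@101 #3:5@97] asks=[-]
After op 5 [order #5] limit_sell(price=103, qty=3): fills=none; bids=[#2:6@102 #1:8@101 #3:5@97] asks=[#5:3@103]
After op 6 [order #6] market_sell(qty=7): fills=#2x#6:6@102 #1x#6:1@101; bids=[#1:7@101 #3:5@97] asks=[#5:3@103]
After op 7 cancel(order #2): fills=none; bids=[#1:7@101 #3:5@97] asks=[#5:3@103]
After op 8 [order #7] market_buy(qty=6): fills=#7x#5:3@103; bids=[#1:7@101 #3:5@97] asks=[-]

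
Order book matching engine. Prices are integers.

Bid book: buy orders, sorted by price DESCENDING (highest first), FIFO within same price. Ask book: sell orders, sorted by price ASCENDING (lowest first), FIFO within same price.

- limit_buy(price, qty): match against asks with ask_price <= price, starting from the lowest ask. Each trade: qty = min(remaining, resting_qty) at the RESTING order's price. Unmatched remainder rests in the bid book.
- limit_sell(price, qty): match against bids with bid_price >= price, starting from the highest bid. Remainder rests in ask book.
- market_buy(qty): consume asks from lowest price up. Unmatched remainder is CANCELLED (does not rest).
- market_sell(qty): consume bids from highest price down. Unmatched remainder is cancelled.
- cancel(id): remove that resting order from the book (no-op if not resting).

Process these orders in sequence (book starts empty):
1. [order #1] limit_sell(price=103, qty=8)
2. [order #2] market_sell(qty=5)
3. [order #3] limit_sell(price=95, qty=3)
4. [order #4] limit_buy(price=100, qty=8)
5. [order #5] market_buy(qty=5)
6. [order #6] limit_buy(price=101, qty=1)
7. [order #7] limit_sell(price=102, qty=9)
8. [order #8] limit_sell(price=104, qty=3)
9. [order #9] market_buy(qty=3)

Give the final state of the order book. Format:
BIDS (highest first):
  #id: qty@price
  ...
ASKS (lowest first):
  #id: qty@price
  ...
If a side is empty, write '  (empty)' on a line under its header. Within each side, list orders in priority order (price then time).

Answer: BIDS (highest first):
  #6: 1@101
  #4: 5@100
ASKS (lowest first):
  #7: 6@102
  #1: 3@103
  #8: 3@104

Derivation:
After op 1 [order #1] limit_sell(price=103, qty=8): fills=none; bids=[-] asks=[#1:8@103]
After op 2 [order #2] market_sell(qty=5): fills=none; bids=[-] asks=[#1:8@103]
After op 3 [order #3] limit_sell(price=95, qty=3): fills=none; bids=[-] asks=[#3:3@95 #1:8@103]
After op 4 [order #4] limit_buy(price=100, qty=8): fills=#4x#3:3@95; bids=[#4:5@100] asks=[#1:8@103]
After op 5 [order #5] market_buy(qty=5): fills=#5x#1:5@103; bids=[#4:5@100] asks=[#1:3@103]
After op 6 [order #6] limit_buy(price=101, qty=1): fills=none; bids=[#6:1@101 #4:5@100] asks=[#1:3@103]
After op 7 [order #7] limit_sell(price=102, qty=9): fills=none; bids=[#6:1@101 #4:5@100] asks=[#7:9@102 #1:3@103]
After op 8 [order #8] limit_sell(price=104, qty=3): fills=none; bids=[#6:1@101 #4:5@100] asks=[#7:9@102 #1:3@103 #8:3@104]
After op 9 [order #9] market_buy(qty=3): fills=#9x#7:3@102; bids=[#6:1@101 #4:5@100] asks=[#7:6@102 #1:3@103 #8:3@104]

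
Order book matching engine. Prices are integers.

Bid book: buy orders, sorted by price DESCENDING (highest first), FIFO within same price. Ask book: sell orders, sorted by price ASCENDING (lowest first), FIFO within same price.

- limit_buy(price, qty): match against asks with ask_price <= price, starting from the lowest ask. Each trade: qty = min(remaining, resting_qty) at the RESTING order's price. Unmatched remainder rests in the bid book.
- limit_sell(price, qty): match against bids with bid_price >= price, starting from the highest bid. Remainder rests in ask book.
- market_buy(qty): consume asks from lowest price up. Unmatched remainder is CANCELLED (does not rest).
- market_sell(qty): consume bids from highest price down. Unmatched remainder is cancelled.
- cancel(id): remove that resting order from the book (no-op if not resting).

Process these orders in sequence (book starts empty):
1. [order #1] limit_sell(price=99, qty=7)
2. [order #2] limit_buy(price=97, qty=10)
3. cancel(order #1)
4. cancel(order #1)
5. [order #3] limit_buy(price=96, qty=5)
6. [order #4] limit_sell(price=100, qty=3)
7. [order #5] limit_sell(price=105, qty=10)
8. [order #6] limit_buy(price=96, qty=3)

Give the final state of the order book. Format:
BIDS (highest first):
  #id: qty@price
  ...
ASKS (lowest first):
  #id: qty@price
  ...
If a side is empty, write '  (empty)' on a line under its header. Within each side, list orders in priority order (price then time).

After op 1 [order #1] limit_sell(price=99, qty=7): fills=none; bids=[-] asks=[#1:7@99]
After op 2 [order #2] limit_buy(price=97, qty=10): fills=none; bids=[#2:10@97] asks=[#1:7@99]
After op 3 cancel(order #1): fills=none; bids=[#2:10@97] asks=[-]
After op 4 cancel(order #1): fills=none; bids=[#2:10@97] asks=[-]
After op 5 [order #3] limit_buy(price=96, qty=5): fills=none; bids=[#2:10@97 #3:5@96] asks=[-]
After op 6 [order #4] limit_sell(price=100, qty=3): fills=none; bids=[#2:10@97 #3:5@96] asks=[#4:3@100]
After op 7 [order #5] limit_sell(price=105, qty=10): fills=none; bids=[#2:10@97 #3:5@96] asks=[#4:3@100 #5:10@105]
After op 8 [order #6] limit_buy(price=96, qty=3): fills=none; bids=[#2:10@97 #3:5@96 #6:3@96] asks=[#4:3@100 #5:10@105]

Answer: BIDS (highest first):
  #2: 10@97
  #3: 5@96
  #6: 3@96
ASKS (lowest first):
  #4: 3@100
  #5: 10@105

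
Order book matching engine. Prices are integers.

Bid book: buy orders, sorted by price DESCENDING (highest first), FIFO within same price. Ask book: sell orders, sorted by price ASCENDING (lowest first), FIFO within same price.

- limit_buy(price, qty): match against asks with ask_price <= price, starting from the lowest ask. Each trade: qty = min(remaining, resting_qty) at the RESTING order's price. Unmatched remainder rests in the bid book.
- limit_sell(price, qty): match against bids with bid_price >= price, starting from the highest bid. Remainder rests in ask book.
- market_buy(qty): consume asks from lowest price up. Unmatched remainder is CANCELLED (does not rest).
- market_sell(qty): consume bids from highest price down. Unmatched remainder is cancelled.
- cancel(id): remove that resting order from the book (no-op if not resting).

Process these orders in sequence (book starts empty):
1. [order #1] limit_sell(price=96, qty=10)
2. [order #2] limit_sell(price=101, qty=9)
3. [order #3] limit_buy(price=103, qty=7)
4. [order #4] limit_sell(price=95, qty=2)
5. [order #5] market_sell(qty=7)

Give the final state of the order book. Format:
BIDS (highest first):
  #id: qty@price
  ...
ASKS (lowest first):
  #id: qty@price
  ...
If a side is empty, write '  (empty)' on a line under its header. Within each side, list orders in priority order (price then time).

After op 1 [order #1] limit_sell(price=96, qty=10): fills=none; bids=[-] asks=[#1:10@96]
After op 2 [order #2] limit_sell(price=101, qty=9): fills=none; bids=[-] asks=[#1:10@96 #2:9@101]
After op 3 [order #3] limit_buy(price=103, qty=7): fills=#3x#1:7@96; bids=[-] asks=[#1:3@96 #2:9@101]
After op 4 [order #4] limit_sell(price=95, qty=2): fills=none; bids=[-] asks=[#4:2@95 #1:3@96 #2:9@101]
After op 5 [order #5] market_sell(qty=7): fills=none; bids=[-] asks=[#4:2@95 #1:3@96 #2:9@101]

Answer: BIDS (highest first):
  (empty)
ASKS (lowest first):
  #4: 2@95
  #1: 3@96
  #2: 9@101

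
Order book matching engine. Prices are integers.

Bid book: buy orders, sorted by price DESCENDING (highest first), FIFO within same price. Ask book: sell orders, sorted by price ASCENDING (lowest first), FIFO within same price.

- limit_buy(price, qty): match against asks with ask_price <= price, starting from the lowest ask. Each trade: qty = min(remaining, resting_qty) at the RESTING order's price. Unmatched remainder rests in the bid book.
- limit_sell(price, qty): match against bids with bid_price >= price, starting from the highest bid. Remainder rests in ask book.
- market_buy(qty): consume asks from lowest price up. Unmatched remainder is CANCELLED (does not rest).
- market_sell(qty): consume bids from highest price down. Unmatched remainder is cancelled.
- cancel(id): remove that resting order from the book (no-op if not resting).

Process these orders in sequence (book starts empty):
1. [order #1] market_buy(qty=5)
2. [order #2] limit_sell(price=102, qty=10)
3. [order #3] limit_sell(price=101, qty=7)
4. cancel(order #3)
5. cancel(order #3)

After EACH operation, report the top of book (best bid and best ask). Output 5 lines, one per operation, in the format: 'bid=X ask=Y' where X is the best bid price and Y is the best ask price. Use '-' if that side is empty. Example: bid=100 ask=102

After op 1 [order #1] market_buy(qty=5): fills=none; bids=[-] asks=[-]
After op 2 [order #2] limit_sell(price=102, qty=10): fills=none; bids=[-] asks=[#2:10@102]
After op 3 [order #3] limit_sell(price=101, qty=7): fills=none; bids=[-] asks=[#3:7@101 #2:10@102]
After op 4 cancel(order #3): fills=none; bids=[-] asks=[#2:10@102]
After op 5 cancel(order #3): fills=none; bids=[-] asks=[#2:10@102]

Answer: bid=- ask=-
bid=- ask=102
bid=- ask=101
bid=- ask=102
bid=- ask=102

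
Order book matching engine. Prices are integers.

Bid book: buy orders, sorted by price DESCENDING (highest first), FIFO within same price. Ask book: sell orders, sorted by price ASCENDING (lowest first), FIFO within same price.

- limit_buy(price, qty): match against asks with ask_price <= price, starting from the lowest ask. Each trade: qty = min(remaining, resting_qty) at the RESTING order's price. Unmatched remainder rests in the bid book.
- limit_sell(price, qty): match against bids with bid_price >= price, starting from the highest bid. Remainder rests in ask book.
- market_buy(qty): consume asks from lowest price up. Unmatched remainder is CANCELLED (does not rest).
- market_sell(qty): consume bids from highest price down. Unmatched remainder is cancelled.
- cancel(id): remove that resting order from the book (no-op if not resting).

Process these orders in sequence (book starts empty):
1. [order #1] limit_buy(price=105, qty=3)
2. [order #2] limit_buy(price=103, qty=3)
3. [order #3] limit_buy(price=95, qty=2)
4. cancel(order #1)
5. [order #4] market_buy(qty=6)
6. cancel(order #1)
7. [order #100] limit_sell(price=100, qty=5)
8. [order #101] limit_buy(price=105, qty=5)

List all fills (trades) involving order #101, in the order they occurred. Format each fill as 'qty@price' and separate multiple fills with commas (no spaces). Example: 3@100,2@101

Answer: 2@100

Derivation:
After op 1 [order #1] limit_buy(price=105, qty=3): fills=none; bids=[#1:3@105] asks=[-]
After op 2 [order #2] limit_buy(price=103, qty=3): fills=none; bids=[#1:3@105 #2:3@103] asks=[-]
After op 3 [order #3] limit_buy(price=95, qty=2): fills=none; bids=[#1:3@105 #2:3@103 #3:2@95] asks=[-]
After op 4 cancel(order #1): fills=none; bids=[#2:3@103 #3:2@95] asks=[-]
After op 5 [order #4] market_buy(qty=6): fills=none; bids=[#2:3@103 #3:2@95] asks=[-]
After op 6 cancel(order #1): fills=none; bids=[#2:3@103 #3:2@95] asks=[-]
After op 7 [order #100] limit_sell(price=100, qty=5): fills=#2x#100:3@103; bids=[#3:2@95] asks=[#100:2@100]
After op 8 [order #101] limit_buy(price=105, qty=5): fills=#101x#100:2@100; bids=[#101:3@105 #3:2@95] asks=[-]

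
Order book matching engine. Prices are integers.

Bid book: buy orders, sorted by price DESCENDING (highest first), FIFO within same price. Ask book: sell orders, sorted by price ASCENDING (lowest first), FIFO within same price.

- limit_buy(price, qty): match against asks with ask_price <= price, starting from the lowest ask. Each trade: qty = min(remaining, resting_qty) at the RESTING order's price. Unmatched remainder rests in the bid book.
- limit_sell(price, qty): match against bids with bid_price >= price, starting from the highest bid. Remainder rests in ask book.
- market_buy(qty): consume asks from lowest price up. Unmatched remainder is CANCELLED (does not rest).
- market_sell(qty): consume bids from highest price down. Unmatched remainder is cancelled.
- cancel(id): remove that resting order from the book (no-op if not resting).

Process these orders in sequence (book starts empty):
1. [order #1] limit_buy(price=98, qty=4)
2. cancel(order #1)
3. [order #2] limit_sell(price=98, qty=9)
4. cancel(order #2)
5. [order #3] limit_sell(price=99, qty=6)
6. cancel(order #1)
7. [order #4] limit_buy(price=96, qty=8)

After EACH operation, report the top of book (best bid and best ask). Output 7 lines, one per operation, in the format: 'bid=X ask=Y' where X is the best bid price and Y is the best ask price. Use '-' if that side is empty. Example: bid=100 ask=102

After op 1 [order #1] limit_buy(price=98, qty=4): fills=none; bids=[#1:4@98] asks=[-]
After op 2 cancel(order #1): fills=none; bids=[-] asks=[-]
After op 3 [order #2] limit_sell(price=98, qty=9): fills=none; bids=[-] asks=[#2:9@98]
After op 4 cancel(order #2): fills=none; bids=[-] asks=[-]
After op 5 [order #3] limit_sell(price=99, qty=6): fills=none; bids=[-] asks=[#3:6@99]
After op 6 cancel(order #1): fills=none; bids=[-] asks=[#3:6@99]
After op 7 [order #4] limit_buy(price=96, qty=8): fills=none; bids=[#4:8@96] asks=[#3:6@99]

Answer: bid=98 ask=-
bid=- ask=-
bid=- ask=98
bid=- ask=-
bid=- ask=99
bid=- ask=99
bid=96 ask=99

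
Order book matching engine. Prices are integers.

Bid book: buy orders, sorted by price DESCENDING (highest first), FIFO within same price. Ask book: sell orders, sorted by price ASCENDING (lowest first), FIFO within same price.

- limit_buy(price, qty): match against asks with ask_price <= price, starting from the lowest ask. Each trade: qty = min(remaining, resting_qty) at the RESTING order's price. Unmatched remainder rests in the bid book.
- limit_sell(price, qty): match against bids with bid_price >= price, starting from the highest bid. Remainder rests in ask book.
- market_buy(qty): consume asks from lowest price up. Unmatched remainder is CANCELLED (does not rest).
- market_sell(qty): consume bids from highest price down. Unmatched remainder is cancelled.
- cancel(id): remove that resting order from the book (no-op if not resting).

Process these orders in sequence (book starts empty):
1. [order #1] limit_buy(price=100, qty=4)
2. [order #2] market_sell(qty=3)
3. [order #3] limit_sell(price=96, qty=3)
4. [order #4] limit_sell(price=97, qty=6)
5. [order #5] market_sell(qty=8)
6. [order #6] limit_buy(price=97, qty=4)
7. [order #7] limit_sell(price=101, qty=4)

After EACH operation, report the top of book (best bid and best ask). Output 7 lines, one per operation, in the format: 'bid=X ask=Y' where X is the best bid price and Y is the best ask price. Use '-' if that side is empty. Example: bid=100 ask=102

After op 1 [order #1] limit_buy(price=100, qty=4): fills=none; bids=[#1:4@100] asks=[-]
After op 2 [order #2] market_sell(qty=3): fills=#1x#2:3@100; bids=[#1:1@100] asks=[-]
After op 3 [order #3] limit_sell(price=96, qty=3): fills=#1x#3:1@100; bids=[-] asks=[#3:2@96]
After op 4 [order #4] limit_sell(price=97, qty=6): fills=none; bids=[-] asks=[#3:2@96 #4:6@97]
After op 5 [order #5] market_sell(qty=8): fills=none; bids=[-] asks=[#3:2@96 #4:6@97]
After op 6 [order #6] limit_buy(price=97, qty=4): fills=#6x#3:2@96 #6x#4:2@97; bids=[-] asks=[#4:4@97]
After op 7 [order #7] limit_sell(price=101, qty=4): fills=none; bids=[-] asks=[#4:4@97 #7:4@101]

Answer: bid=100 ask=-
bid=100 ask=-
bid=- ask=96
bid=- ask=96
bid=- ask=96
bid=- ask=97
bid=- ask=97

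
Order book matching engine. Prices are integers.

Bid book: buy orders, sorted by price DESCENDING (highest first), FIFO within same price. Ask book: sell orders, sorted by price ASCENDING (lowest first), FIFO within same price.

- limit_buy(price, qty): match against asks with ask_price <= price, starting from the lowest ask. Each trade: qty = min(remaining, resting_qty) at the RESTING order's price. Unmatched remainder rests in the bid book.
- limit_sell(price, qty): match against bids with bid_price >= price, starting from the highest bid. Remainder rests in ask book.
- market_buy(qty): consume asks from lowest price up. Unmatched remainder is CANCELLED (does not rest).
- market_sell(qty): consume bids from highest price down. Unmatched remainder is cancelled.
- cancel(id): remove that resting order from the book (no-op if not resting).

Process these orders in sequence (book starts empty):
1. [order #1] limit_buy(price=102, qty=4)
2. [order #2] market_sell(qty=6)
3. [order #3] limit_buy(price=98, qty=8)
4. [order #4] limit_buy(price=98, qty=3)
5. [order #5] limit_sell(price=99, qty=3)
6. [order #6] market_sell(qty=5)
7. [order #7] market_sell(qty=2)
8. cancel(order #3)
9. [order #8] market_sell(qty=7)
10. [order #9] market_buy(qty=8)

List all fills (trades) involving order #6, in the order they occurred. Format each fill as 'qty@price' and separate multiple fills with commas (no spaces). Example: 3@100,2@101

Answer: 5@98

Derivation:
After op 1 [order #1] limit_buy(price=102, qty=4): fills=none; bids=[#1:4@102] asks=[-]
After op 2 [order #2] market_sell(qty=6): fills=#1x#2:4@102; bids=[-] asks=[-]
After op 3 [order #3] limit_buy(price=98, qty=8): fills=none; bids=[#3:8@98] asks=[-]
After op 4 [order #4] limit_buy(price=98, qty=3): fills=none; bids=[#3:8@98 #4:3@98] asks=[-]
After op 5 [order #5] limit_sell(price=99, qty=3): fills=none; bids=[#3:8@98 #4:3@98] asks=[#5:3@99]
After op 6 [order #6] market_sell(qty=5): fills=#3x#6:5@98; bids=[#3:3@98 #4:3@98] asks=[#5:3@99]
After op 7 [order #7] market_sell(qty=2): fills=#3x#7:2@98; bids=[#3:1@98 #4:3@98] asks=[#5:3@99]
After op 8 cancel(order #3): fills=none; bids=[#4:3@98] asks=[#5:3@99]
After op 9 [order #8] market_sell(qty=7): fills=#4x#8:3@98; bids=[-] asks=[#5:3@99]
After op 10 [order #9] market_buy(qty=8): fills=#9x#5:3@99; bids=[-] asks=[-]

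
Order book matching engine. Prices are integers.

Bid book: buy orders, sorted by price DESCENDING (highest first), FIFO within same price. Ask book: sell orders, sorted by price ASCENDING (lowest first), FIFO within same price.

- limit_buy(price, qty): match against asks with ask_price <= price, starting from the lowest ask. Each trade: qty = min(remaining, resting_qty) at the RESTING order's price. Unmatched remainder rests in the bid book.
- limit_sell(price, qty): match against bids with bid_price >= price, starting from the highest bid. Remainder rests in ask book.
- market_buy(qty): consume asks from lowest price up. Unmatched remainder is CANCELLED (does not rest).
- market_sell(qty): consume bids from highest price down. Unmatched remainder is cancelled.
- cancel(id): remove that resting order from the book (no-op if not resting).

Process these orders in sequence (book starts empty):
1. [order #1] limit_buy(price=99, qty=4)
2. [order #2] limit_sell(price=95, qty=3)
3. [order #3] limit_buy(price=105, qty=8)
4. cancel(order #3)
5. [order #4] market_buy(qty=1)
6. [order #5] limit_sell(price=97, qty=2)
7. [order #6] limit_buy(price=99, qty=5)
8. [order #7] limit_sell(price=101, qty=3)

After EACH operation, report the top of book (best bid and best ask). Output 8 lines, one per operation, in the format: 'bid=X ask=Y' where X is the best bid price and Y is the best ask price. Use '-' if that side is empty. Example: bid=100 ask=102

Answer: bid=99 ask=-
bid=99 ask=-
bid=105 ask=-
bid=99 ask=-
bid=99 ask=-
bid=- ask=97
bid=99 ask=-
bid=99 ask=101

Derivation:
After op 1 [order #1] limit_buy(price=99, qty=4): fills=none; bids=[#1:4@99] asks=[-]
After op 2 [order #2] limit_sell(price=95, qty=3): fills=#1x#2:3@99; bids=[#1:1@99] asks=[-]
After op 3 [order #3] limit_buy(price=105, qty=8): fills=none; bids=[#3:8@105 #1:1@99] asks=[-]
After op 4 cancel(order #3): fills=none; bids=[#1:1@99] asks=[-]
After op 5 [order #4] market_buy(qty=1): fills=none; bids=[#1:1@99] asks=[-]
After op 6 [order #5] limit_sell(price=97, qty=2): fills=#1x#5:1@99; bids=[-] asks=[#5:1@97]
After op 7 [order #6] limit_buy(price=99, qty=5): fills=#6x#5:1@97; bids=[#6:4@99] asks=[-]
After op 8 [order #7] limit_sell(price=101, qty=3): fills=none; bids=[#6:4@99] asks=[#7:3@101]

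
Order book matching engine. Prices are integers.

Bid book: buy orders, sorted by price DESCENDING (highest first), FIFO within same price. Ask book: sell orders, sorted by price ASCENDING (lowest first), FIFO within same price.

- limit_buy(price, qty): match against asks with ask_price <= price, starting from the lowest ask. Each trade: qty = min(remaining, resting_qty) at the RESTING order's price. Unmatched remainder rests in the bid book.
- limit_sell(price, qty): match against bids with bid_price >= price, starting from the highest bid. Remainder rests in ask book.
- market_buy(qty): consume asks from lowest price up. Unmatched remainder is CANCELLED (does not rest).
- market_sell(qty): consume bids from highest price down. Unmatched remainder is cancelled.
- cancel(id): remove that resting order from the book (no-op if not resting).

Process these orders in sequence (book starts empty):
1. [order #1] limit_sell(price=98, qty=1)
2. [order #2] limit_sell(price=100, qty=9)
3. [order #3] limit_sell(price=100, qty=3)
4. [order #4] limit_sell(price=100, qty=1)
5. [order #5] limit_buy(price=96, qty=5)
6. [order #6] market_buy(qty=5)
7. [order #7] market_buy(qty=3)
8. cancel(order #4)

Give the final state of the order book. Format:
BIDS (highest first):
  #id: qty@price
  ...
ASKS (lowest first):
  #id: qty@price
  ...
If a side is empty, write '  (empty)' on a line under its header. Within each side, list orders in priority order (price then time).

Answer: BIDS (highest first):
  #5: 5@96
ASKS (lowest first):
  #2: 2@100
  #3: 3@100

Derivation:
After op 1 [order #1] limit_sell(price=98, qty=1): fills=none; bids=[-] asks=[#1:1@98]
After op 2 [order #2] limit_sell(price=100, qty=9): fills=none; bids=[-] asks=[#1:1@98 #2:9@100]
After op 3 [order #3] limit_sell(price=100, qty=3): fills=none; bids=[-] asks=[#1:1@98 #2:9@100 #3:3@100]
After op 4 [order #4] limit_sell(price=100, qty=1): fills=none; bids=[-] asks=[#1:1@98 #2:9@100 #3:3@100 #4:1@100]
After op 5 [order #5] limit_buy(price=96, qty=5): fills=none; bids=[#5:5@96] asks=[#1:1@98 #2:9@100 #3:3@100 #4:1@100]
After op 6 [order #6] market_buy(qty=5): fills=#6x#1:1@98 #6x#2:4@100; bids=[#5:5@96] asks=[#2:5@100 #3:3@100 #4:1@100]
After op 7 [order #7] market_buy(qty=3): fills=#7x#2:3@100; bids=[#5:5@96] asks=[#2:2@100 #3:3@100 #4:1@100]
After op 8 cancel(order #4): fills=none; bids=[#5:5@96] asks=[#2:2@100 #3:3@100]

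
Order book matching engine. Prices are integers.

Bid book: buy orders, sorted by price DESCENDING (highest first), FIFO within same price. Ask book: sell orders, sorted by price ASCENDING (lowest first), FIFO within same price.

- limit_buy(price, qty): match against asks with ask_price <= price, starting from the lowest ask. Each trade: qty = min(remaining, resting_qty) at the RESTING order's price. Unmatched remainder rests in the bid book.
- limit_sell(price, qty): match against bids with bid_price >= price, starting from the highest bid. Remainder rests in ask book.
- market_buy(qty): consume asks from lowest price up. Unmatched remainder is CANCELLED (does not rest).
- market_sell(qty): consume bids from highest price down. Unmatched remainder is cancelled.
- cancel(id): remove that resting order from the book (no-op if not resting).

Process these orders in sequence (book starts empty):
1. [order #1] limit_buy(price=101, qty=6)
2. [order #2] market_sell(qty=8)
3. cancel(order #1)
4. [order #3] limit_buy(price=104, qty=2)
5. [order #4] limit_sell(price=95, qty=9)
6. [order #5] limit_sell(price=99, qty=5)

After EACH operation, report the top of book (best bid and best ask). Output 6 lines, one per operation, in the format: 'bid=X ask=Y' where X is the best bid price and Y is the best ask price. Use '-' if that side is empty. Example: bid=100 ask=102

Answer: bid=101 ask=-
bid=- ask=-
bid=- ask=-
bid=104 ask=-
bid=- ask=95
bid=- ask=95

Derivation:
After op 1 [order #1] limit_buy(price=101, qty=6): fills=none; bids=[#1:6@101] asks=[-]
After op 2 [order #2] market_sell(qty=8): fills=#1x#2:6@101; bids=[-] asks=[-]
After op 3 cancel(order #1): fills=none; bids=[-] asks=[-]
After op 4 [order #3] limit_buy(price=104, qty=2): fills=none; bids=[#3:2@104] asks=[-]
After op 5 [order #4] limit_sell(price=95, qty=9): fills=#3x#4:2@104; bids=[-] asks=[#4:7@95]
After op 6 [order #5] limit_sell(price=99, qty=5): fills=none; bids=[-] asks=[#4:7@95 #5:5@99]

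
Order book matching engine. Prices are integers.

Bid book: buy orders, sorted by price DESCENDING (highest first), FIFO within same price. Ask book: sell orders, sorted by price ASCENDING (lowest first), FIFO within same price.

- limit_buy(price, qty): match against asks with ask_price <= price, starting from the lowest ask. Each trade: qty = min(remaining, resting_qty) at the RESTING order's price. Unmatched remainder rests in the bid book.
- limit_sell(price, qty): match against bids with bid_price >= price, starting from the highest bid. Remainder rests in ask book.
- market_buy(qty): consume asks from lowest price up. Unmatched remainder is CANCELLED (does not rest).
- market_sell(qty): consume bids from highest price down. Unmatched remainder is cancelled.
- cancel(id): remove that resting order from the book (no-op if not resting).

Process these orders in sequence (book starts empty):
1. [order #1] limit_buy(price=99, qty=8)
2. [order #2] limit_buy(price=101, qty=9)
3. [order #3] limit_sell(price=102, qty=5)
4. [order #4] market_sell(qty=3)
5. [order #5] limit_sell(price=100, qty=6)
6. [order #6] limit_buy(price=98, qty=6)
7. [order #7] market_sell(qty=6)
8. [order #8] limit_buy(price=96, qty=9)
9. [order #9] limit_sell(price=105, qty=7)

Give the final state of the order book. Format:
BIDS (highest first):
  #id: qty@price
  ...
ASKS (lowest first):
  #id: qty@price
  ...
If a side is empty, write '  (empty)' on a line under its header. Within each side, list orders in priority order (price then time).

Answer: BIDS (highest first):
  #1: 2@99
  #6: 6@98
  #8: 9@96
ASKS (lowest first):
  #3: 5@102
  #9: 7@105

Derivation:
After op 1 [order #1] limit_buy(price=99, qty=8): fills=none; bids=[#1:8@99] asks=[-]
After op 2 [order #2] limit_buy(price=101, qty=9): fills=none; bids=[#2:9@101 #1:8@99] asks=[-]
After op 3 [order #3] limit_sell(price=102, qty=5): fills=none; bids=[#2:9@101 #1:8@99] asks=[#3:5@102]
After op 4 [order #4] market_sell(qty=3): fills=#2x#4:3@101; bids=[#2:6@101 #1:8@99] asks=[#3:5@102]
After op 5 [order #5] limit_sell(price=100, qty=6): fills=#2x#5:6@101; bids=[#1:8@99] asks=[#3:5@102]
After op 6 [order #6] limit_buy(price=98, qty=6): fills=none; bids=[#1:8@99 #6:6@98] asks=[#3:5@102]
After op 7 [order #7] market_sell(qty=6): fills=#1x#7:6@99; bids=[#1:2@99 #6:6@98] asks=[#3:5@102]
After op 8 [order #8] limit_buy(price=96, qty=9): fills=none; bids=[#1:2@99 #6:6@98 #8:9@96] asks=[#3:5@102]
After op 9 [order #9] limit_sell(price=105, qty=7): fills=none; bids=[#1:2@99 #6:6@98 #8:9@96] asks=[#3:5@102 #9:7@105]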